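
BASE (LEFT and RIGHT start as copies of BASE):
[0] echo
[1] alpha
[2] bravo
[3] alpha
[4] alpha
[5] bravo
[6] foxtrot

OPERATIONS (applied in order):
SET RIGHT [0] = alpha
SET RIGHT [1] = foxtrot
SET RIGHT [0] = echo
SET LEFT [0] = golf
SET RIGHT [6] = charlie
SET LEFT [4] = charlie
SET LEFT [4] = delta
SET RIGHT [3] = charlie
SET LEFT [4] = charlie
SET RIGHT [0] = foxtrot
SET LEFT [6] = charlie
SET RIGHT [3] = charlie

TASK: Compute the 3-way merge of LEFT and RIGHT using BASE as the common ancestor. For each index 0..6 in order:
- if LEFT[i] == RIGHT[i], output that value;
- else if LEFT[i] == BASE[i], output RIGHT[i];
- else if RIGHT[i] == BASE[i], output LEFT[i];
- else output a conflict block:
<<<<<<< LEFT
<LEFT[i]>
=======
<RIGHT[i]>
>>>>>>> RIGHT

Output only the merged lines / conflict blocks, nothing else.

Answer: <<<<<<< LEFT
golf
=======
foxtrot
>>>>>>> RIGHT
foxtrot
bravo
charlie
charlie
bravo
charlie

Derivation:
Final LEFT:  [golf, alpha, bravo, alpha, charlie, bravo, charlie]
Final RIGHT: [foxtrot, foxtrot, bravo, charlie, alpha, bravo, charlie]
i=0: BASE=echo L=golf R=foxtrot all differ -> CONFLICT
i=1: L=alpha=BASE, R=foxtrot -> take RIGHT -> foxtrot
i=2: L=bravo R=bravo -> agree -> bravo
i=3: L=alpha=BASE, R=charlie -> take RIGHT -> charlie
i=4: L=charlie, R=alpha=BASE -> take LEFT -> charlie
i=5: L=bravo R=bravo -> agree -> bravo
i=6: L=charlie R=charlie -> agree -> charlie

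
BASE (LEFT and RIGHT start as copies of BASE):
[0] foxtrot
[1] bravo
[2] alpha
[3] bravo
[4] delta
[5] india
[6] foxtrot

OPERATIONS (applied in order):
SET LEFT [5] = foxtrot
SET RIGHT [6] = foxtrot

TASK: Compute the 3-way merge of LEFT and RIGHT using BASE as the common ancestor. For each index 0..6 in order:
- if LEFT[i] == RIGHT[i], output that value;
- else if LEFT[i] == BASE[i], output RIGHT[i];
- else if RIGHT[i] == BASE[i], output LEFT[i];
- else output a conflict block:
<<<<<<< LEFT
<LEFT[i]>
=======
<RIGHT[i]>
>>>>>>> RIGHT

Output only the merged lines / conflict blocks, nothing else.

Answer: foxtrot
bravo
alpha
bravo
delta
foxtrot
foxtrot

Derivation:
Final LEFT:  [foxtrot, bravo, alpha, bravo, delta, foxtrot, foxtrot]
Final RIGHT: [foxtrot, bravo, alpha, bravo, delta, india, foxtrot]
i=0: L=foxtrot R=foxtrot -> agree -> foxtrot
i=1: L=bravo R=bravo -> agree -> bravo
i=2: L=alpha R=alpha -> agree -> alpha
i=3: L=bravo R=bravo -> agree -> bravo
i=4: L=delta R=delta -> agree -> delta
i=5: L=foxtrot, R=india=BASE -> take LEFT -> foxtrot
i=6: L=foxtrot R=foxtrot -> agree -> foxtrot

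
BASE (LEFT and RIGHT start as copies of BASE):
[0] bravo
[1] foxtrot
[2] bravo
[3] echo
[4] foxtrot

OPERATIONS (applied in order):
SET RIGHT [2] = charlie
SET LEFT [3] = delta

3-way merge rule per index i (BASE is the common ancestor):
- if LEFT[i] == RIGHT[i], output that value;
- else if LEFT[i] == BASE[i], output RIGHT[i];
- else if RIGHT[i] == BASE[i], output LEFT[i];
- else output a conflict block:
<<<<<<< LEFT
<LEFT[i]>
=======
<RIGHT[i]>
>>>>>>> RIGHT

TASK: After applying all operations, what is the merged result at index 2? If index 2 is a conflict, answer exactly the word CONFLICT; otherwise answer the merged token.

Final LEFT:  [bravo, foxtrot, bravo, delta, foxtrot]
Final RIGHT: [bravo, foxtrot, charlie, echo, foxtrot]
i=0: L=bravo R=bravo -> agree -> bravo
i=1: L=foxtrot R=foxtrot -> agree -> foxtrot
i=2: L=bravo=BASE, R=charlie -> take RIGHT -> charlie
i=3: L=delta, R=echo=BASE -> take LEFT -> delta
i=4: L=foxtrot R=foxtrot -> agree -> foxtrot
Index 2 -> charlie

Answer: charlie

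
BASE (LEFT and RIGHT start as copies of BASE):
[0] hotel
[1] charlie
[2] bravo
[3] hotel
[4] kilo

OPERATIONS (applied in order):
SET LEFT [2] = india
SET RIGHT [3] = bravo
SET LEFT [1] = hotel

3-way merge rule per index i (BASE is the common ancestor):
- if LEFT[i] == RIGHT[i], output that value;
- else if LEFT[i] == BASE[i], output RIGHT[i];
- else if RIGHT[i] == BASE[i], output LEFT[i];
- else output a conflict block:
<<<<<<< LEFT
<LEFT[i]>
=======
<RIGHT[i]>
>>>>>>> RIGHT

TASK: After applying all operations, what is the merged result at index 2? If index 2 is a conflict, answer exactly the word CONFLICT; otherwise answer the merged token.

Answer: india

Derivation:
Final LEFT:  [hotel, hotel, india, hotel, kilo]
Final RIGHT: [hotel, charlie, bravo, bravo, kilo]
i=0: L=hotel R=hotel -> agree -> hotel
i=1: L=hotel, R=charlie=BASE -> take LEFT -> hotel
i=2: L=india, R=bravo=BASE -> take LEFT -> india
i=3: L=hotel=BASE, R=bravo -> take RIGHT -> bravo
i=4: L=kilo R=kilo -> agree -> kilo
Index 2 -> india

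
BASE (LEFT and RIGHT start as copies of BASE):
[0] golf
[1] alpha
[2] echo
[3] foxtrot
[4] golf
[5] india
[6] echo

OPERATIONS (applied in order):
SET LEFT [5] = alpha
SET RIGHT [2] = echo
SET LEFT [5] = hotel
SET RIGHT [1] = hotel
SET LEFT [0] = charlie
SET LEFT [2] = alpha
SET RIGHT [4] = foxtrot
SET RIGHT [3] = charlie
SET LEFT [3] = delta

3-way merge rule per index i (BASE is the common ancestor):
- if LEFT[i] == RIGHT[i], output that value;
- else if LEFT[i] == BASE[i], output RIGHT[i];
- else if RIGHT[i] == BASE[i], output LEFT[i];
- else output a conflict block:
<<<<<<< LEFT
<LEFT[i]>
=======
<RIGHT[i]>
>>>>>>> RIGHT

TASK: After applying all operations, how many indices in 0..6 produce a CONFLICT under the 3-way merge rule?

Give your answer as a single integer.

Answer: 1

Derivation:
Final LEFT:  [charlie, alpha, alpha, delta, golf, hotel, echo]
Final RIGHT: [golf, hotel, echo, charlie, foxtrot, india, echo]
i=0: L=charlie, R=golf=BASE -> take LEFT -> charlie
i=1: L=alpha=BASE, R=hotel -> take RIGHT -> hotel
i=2: L=alpha, R=echo=BASE -> take LEFT -> alpha
i=3: BASE=foxtrot L=delta R=charlie all differ -> CONFLICT
i=4: L=golf=BASE, R=foxtrot -> take RIGHT -> foxtrot
i=5: L=hotel, R=india=BASE -> take LEFT -> hotel
i=6: L=echo R=echo -> agree -> echo
Conflict count: 1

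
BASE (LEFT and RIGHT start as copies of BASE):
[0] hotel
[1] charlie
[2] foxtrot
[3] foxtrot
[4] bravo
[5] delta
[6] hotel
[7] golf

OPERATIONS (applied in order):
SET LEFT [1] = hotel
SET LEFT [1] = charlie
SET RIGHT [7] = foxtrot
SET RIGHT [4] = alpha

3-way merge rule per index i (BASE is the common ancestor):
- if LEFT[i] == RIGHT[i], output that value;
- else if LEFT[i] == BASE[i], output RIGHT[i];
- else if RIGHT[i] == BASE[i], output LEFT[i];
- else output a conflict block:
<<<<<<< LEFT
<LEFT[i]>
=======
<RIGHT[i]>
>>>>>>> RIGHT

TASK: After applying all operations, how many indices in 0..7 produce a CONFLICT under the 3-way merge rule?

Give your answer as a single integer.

Final LEFT:  [hotel, charlie, foxtrot, foxtrot, bravo, delta, hotel, golf]
Final RIGHT: [hotel, charlie, foxtrot, foxtrot, alpha, delta, hotel, foxtrot]
i=0: L=hotel R=hotel -> agree -> hotel
i=1: L=charlie R=charlie -> agree -> charlie
i=2: L=foxtrot R=foxtrot -> agree -> foxtrot
i=3: L=foxtrot R=foxtrot -> agree -> foxtrot
i=4: L=bravo=BASE, R=alpha -> take RIGHT -> alpha
i=5: L=delta R=delta -> agree -> delta
i=6: L=hotel R=hotel -> agree -> hotel
i=7: L=golf=BASE, R=foxtrot -> take RIGHT -> foxtrot
Conflict count: 0

Answer: 0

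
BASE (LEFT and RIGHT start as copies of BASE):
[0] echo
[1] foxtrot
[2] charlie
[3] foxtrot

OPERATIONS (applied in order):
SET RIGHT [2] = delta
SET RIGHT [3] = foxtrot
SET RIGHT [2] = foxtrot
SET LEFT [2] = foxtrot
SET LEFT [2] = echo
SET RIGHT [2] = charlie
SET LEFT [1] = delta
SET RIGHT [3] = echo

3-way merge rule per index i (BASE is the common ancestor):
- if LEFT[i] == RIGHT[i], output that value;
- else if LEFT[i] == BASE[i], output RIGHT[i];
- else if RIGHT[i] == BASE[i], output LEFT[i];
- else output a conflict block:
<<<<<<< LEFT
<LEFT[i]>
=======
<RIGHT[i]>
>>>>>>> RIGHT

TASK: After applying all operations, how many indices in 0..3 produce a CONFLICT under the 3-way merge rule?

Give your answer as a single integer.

Answer: 0

Derivation:
Final LEFT:  [echo, delta, echo, foxtrot]
Final RIGHT: [echo, foxtrot, charlie, echo]
i=0: L=echo R=echo -> agree -> echo
i=1: L=delta, R=foxtrot=BASE -> take LEFT -> delta
i=2: L=echo, R=charlie=BASE -> take LEFT -> echo
i=3: L=foxtrot=BASE, R=echo -> take RIGHT -> echo
Conflict count: 0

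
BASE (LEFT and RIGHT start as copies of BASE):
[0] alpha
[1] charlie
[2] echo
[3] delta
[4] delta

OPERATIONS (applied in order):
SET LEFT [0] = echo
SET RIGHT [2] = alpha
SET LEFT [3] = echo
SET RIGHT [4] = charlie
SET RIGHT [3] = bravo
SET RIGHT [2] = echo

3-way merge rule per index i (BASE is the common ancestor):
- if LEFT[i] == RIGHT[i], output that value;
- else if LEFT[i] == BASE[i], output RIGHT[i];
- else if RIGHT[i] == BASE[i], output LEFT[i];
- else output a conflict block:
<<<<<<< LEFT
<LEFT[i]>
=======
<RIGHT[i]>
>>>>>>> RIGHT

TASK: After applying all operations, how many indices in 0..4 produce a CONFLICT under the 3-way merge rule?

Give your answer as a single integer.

Final LEFT:  [echo, charlie, echo, echo, delta]
Final RIGHT: [alpha, charlie, echo, bravo, charlie]
i=0: L=echo, R=alpha=BASE -> take LEFT -> echo
i=1: L=charlie R=charlie -> agree -> charlie
i=2: L=echo R=echo -> agree -> echo
i=3: BASE=delta L=echo R=bravo all differ -> CONFLICT
i=4: L=delta=BASE, R=charlie -> take RIGHT -> charlie
Conflict count: 1

Answer: 1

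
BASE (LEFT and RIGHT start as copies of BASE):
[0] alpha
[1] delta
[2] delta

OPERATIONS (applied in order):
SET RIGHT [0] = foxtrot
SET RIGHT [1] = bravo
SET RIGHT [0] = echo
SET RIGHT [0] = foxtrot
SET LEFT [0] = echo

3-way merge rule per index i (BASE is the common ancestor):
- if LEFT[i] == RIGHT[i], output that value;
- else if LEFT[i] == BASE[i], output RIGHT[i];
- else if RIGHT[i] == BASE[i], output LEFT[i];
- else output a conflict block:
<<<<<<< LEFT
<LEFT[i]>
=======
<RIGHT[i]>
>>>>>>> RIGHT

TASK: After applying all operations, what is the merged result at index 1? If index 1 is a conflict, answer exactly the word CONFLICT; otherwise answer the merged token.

Final LEFT:  [echo, delta, delta]
Final RIGHT: [foxtrot, bravo, delta]
i=0: BASE=alpha L=echo R=foxtrot all differ -> CONFLICT
i=1: L=delta=BASE, R=bravo -> take RIGHT -> bravo
i=2: L=delta R=delta -> agree -> delta
Index 1 -> bravo

Answer: bravo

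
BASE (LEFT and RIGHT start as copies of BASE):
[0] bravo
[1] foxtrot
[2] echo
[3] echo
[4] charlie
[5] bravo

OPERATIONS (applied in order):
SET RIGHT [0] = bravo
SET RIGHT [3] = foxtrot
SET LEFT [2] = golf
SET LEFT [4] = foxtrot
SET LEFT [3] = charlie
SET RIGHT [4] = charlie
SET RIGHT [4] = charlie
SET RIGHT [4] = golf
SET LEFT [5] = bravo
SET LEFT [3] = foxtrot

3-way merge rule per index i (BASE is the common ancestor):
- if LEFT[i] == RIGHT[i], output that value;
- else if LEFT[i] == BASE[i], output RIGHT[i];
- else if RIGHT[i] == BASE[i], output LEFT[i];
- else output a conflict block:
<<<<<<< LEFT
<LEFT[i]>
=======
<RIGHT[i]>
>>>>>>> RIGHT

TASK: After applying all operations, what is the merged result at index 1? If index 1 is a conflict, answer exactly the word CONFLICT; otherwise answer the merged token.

Final LEFT:  [bravo, foxtrot, golf, foxtrot, foxtrot, bravo]
Final RIGHT: [bravo, foxtrot, echo, foxtrot, golf, bravo]
i=0: L=bravo R=bravo -> agree -> bravo
i=1: L=foxtrot R=foxtrot -> agree -> foxtrot
i=2: L=golf, R=echo=BASE -> take LEFT -> golf
i=3: L=foxtrot R=foxtrot -> agree -> foxtrot
i=4: BASE=charlie L=foxtrot R=golf all differ -> CONFLICT
i=5: L=bravo R=bravo -> agree -> bravo
Index 1 -> foxtrot

Answer: foxtrot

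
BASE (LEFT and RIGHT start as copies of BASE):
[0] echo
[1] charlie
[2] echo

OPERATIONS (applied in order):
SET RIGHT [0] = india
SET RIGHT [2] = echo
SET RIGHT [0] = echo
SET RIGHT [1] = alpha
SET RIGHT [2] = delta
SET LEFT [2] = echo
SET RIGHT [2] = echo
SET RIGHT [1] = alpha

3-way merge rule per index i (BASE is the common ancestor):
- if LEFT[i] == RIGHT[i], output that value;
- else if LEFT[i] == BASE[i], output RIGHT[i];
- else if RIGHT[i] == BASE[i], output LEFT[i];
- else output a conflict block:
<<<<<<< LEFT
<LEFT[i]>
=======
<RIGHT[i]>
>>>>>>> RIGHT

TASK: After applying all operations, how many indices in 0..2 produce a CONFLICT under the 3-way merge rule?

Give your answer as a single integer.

Answer: 0

Derivation:
Final LEFT:  [echo, charlie, echo]
Final RIGHT: [echo, alpha, echo]
i=0: L=echo R=echo -> agree -> echo
i=1: L=charlie=BASE, R=alpha -> take RIGHT -> alpha
i=2: L=echo R=echo -> agree -> echo
Conflict count: 0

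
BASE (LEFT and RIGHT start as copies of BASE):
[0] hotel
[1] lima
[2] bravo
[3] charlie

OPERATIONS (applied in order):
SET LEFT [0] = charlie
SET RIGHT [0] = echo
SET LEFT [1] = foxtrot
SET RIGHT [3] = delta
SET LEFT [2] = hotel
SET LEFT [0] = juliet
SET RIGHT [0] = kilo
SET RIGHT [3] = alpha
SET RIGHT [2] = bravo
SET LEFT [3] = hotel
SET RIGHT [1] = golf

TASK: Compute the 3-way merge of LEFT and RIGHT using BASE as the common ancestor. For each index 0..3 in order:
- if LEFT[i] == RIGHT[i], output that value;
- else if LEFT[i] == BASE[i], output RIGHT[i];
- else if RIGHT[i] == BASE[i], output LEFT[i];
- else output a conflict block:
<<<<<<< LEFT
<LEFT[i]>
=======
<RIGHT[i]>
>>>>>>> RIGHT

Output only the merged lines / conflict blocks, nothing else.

Answer: <<<<<<< LEFT
juliet
=======
kilo
>>>>>>> RIGHT
<<<<<<< LEFT
foxtrot
=======
golf
>>>>>>> RIGHT
hotel
<<<<<<< LEFT
hotel
=======
alpha
>>>>>>> RIGHT

Derivation:
Final LEFT:  [juliet, foxtrot, hotel, hotel]
Final RIGHT: [kilo, golf, bravo, alpha]
i=0: BASE=hotel L=juliet R=kilo all differ -> CONFLICT
i=1: BASE=lima L=foxtrot R=golf all differ -> CONFLICT
i=2: L=hotel, R=bravo=BASE -> take LEFT -> hotel
i=3: BASE=charlie L=hotel R=alpha all differ -> CONFLICT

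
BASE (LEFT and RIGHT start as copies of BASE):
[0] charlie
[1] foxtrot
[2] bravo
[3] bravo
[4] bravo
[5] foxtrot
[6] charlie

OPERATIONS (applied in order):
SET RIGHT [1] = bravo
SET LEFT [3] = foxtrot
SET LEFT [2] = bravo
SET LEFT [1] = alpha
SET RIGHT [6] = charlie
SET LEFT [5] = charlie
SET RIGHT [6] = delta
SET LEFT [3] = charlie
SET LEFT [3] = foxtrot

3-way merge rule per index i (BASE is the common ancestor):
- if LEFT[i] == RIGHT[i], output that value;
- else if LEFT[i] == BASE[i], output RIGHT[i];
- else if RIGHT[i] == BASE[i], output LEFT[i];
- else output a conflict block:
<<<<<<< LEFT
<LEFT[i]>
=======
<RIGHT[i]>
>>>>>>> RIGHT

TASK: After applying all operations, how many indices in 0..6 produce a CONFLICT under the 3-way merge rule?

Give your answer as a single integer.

Answer: 1

Derivation:
Final LEFT:  [charlie, alpha, bravo, foxtrot, bravo, charlie, charlie]
Final RIGHT: [charlie, bravo, bravo, bravo, bravo, foxtrot, delta]
i=0: L=charlie R=charlie -> agree -> charlie
i=1: BASE=foxtrot L=alpha R=bravo all differ -> CONFLICT
i=2: L=bravo R=bravo -> agree -> bravo
i=3: L=foxtrot, R=bravo=BASE -> take LEFT -> foxtrot
i=4: L=bravo R=bravo -> agree -> bravo
i=5: L=charlie, R=foxtrot=BASE -> take LEFT -> charlie
i=6: L=charlie=BASE, R=delta -> take RIGHT -> delta
Conflict count: 1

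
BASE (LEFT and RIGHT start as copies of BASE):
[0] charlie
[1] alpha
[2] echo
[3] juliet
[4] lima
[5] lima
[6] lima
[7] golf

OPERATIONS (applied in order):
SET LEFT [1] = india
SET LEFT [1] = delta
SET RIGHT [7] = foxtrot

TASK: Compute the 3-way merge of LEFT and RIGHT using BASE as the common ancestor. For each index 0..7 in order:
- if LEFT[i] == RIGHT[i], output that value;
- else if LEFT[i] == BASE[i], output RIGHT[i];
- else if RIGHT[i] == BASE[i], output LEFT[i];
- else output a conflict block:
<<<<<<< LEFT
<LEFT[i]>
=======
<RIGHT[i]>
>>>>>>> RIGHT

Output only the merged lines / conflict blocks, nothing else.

Final LEFT:  [charlie, delta, echo, juliet, lima, lima, lima, golf]
Final RIGHT: [charlie, alpha, echo, juliet, lima, lima, lima, foxtrot]
i=0: L=charlie R=charlie -> agree -> charlie
i=1: L=delta, R=alpha=BASE -> take LEFT -> delta
i=2: L=echo R=echo -> agree -> echo
i=3: L=juliet R=juliet -> agree -> juliet
i=4: L=lima R=lima -> agree -> lima
i=5: L=lima R=lima -> agree -> lima
i=6: L=lima R=lima -> agree -> lima
i=7: L=golf=BASE, R=foxtrot -> take RIGHT -> foxtrot

Answer: charlie
delta
echo
juliet
lima
lima
lima
foxtrot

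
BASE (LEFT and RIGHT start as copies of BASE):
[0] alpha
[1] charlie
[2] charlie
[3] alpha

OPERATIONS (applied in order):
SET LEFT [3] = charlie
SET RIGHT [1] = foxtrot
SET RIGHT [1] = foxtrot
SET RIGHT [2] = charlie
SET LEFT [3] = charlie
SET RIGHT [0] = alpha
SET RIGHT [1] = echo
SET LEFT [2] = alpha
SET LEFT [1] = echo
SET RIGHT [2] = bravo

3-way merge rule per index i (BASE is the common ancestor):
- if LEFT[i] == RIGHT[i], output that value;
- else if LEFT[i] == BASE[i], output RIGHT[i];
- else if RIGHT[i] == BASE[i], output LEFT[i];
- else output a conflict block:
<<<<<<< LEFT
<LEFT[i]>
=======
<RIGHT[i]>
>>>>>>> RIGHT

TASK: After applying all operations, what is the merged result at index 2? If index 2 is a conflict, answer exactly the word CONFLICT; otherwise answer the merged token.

Answer: CONFLICT

Derivation:
Final LEFT:  [alpha, echo, alpha, charlie]
Final RIGHT: [alpha, echo, bravo, alpha]
i=0: L=alpha R=alpha -> agree -> alpha
i=1: L=echo R=echo -> agree -> echo
i=2: BASE=charlie L=alpha R=bravo all differ -> CONFLICT
i=3: L=charlie, R=alpha=BASE -> take LEFT -> charlie
Index 2 -> CONFLICT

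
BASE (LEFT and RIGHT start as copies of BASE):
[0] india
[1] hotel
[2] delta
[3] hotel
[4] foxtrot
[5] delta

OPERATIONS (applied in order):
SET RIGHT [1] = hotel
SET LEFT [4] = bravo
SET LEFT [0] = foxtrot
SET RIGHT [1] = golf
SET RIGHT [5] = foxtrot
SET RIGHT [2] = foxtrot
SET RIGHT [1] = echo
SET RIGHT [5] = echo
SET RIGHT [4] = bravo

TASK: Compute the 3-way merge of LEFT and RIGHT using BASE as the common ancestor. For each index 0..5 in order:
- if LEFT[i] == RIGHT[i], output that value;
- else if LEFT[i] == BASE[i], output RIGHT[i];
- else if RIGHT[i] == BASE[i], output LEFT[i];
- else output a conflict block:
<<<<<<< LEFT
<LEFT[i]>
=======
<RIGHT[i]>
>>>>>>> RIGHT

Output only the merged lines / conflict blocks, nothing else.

Answer: foxtrot
echo
foxtrot
hotel
bravo
echo

Derivation:
Final LEFT:  [foxtrot, hotel, delta, hotel, bravo, delta]
Final RIGHT: [india, echo, foxtrot, hotel, bravo, echo]
i=0: L=foxtrot, R=india=BASE -> take LEFT -> foxtrot
i=1: L=hotel=BASE, R=echo -> take RIGHT -> echo
i=2: L=delta=BASE, R=foxtrot -> take RIGHT -> foxtrot
i=3: L=hotel R=hotel -> agree -> hotel
i=4: L=bravo R=bravo -> agree -> bravo
i=5: L=delta=BASE, R=echo -> take RIGHT -> echo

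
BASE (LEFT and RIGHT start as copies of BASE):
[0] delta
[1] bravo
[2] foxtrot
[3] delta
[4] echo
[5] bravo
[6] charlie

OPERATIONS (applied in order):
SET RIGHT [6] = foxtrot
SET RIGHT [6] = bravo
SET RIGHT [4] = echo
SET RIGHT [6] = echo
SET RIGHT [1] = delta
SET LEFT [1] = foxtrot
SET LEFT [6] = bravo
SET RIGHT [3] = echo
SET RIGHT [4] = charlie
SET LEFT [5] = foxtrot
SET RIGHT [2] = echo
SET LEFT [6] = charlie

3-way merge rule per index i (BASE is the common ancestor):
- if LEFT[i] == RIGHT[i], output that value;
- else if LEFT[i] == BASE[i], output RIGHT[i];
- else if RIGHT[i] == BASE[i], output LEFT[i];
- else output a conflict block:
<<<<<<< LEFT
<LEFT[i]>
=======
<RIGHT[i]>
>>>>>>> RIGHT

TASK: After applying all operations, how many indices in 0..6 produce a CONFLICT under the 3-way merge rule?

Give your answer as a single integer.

Final LEFT:  [delta, foxtrot, foxtrot, delta, echo, foxtrot, charlie]
Final RIGHT: [delta, delta, echo, echo, charlie, bravo, echo]
i=0: L=delta R=delta -> agree -> delta
i=1: BASE=bravo L=foxtrot R=delta all differ -> CONFLICT
i=2: L=foxtrot=BASE, R=echo -> take RIGHT -> echo
i=3: L=delta=BASE, R=echo -> take RIGHT -> echo
i=4: L=echo=BASE, R=charlie -> take RIGHT -> charlie
i=5: L=foxtrot, R=bravo=BASE -> take LEFT -> foxtrot
i=6: L=charlie=BASE, R=echo -> take RIGHT -> echo
Conflict count: 1

Answer: 1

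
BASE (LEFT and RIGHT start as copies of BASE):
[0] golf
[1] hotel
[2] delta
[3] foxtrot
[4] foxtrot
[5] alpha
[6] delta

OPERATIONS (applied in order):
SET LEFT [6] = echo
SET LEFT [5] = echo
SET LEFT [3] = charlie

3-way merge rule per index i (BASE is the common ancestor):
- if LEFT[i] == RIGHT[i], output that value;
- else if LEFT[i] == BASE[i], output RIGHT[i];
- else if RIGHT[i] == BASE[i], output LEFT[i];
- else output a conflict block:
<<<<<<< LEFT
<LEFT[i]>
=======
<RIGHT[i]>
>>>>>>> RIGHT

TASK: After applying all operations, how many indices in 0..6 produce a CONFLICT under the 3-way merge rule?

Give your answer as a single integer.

Answer: 0

Derivation:
Final LEFT:  [golf, hotel, delta, charlie, foxtrot, echo, echo]
Final RIGHT: [golf, hotel, delta, foxtrot, foxtrot, alpha, delta]
i=0: L=golf R=golf -> agree -> golf
i=1: L=hotel R=hotel -> agree -> hotel
i=2: L=delta R=delta -> agree -> delta
i=3: L=charlie, R=foxtrot=BASE -> take LEFT -> charlie
i=4: L=foxtrot R=foxtrot -> agree -> foxtrot
i=5: L=echo, R=alpha=BASE -> take LEFT -> echo
i=6: L=echo, R=delta=BASE -> take LEFT -> echo
Conflict count: 0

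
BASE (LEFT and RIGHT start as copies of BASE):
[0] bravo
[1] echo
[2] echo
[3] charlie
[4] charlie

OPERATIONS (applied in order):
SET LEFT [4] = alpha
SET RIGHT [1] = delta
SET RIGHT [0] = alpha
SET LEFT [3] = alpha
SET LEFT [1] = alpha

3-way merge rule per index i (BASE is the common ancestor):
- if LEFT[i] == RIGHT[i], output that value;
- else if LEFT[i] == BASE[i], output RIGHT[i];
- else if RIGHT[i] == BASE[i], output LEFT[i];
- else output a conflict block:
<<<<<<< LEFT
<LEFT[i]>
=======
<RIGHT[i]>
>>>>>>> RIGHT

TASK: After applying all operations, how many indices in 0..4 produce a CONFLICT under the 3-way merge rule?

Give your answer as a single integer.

Final LEFT:  [bravo, alpha, echo, alpha, alpha]
Final RIGHT: [alpha, delta, echo, charlie, charlie]
i=0: L=bravo=BASE, R=alpha -> take RIGHT -> alpha
i=1: BASE=echo L=alpha R=delta all differ -> CONFLICT
i=2: L=echo R=echo -> agree -> echo
i=3: L=alpha, R=charlie=BASE -> take LEFT -> alpha
i=4: L=alpha, R=charlie=BASE -> take LEFT -> alpha
Conflict count: 1

Answer: 1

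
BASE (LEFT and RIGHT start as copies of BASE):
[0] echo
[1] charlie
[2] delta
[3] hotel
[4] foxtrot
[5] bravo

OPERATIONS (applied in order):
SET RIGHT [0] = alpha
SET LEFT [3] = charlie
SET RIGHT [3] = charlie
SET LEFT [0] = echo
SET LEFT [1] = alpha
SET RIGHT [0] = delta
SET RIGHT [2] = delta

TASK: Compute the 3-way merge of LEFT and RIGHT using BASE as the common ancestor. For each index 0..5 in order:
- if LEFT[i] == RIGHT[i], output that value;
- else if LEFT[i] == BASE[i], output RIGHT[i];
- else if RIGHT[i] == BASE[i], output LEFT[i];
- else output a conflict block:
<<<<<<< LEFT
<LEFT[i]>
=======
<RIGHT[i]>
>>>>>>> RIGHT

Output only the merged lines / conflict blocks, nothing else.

Answer: delta
alpha
delta
charlie
foxtrot
bravo

Derivation:
Final LEFT:  [echo, alpha, delta, charlie, foxtrot, bravo]
Final RIGHT: [delta, charlie, delta, charlie, foxtrot, bravo]
i=0: L=echo=BASE, R=delta -> take RIGHT -> delta
i=1: L=alpha, R=charlie=BASE -> take LEFT -> alpha
i=2: L=delta R=delta -> agree -> delta
i=3: L=charlie R=charlie -> agree -> charlie
i=4: L=foxtrot R=foxtrot -> agree -> foxtrot
i=5: L=bravo R=bravo -> agree -> bravo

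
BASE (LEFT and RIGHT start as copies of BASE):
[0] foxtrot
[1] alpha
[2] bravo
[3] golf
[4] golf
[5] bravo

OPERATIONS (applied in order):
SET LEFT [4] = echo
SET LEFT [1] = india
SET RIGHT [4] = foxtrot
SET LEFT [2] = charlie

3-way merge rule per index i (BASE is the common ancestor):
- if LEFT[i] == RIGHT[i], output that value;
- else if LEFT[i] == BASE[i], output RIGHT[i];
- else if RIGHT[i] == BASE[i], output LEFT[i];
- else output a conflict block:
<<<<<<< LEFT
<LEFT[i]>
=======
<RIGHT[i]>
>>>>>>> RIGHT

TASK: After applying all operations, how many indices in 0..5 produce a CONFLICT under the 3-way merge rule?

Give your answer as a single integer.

Final LEFT:  [foxtrot, india, charlie, golf, echo, bravo]
Final RIGHT: [foxtrot, alpha, bravo, golf, foxtrot, bravo]
i=0: L=foxtrot R=foxtrot -> agree -> foxtrot
i=1: L=india, R=alpha=BASE -> take LEFT -> india
i=2: L=charlie, R=bravo=BASE -> take LEFT -> charlie
i=3: L=golf R=golf -> agree -> golf
i=4: BASE=golf L=echo R=foxtrot all differ -> CONFLICT
i=5: L=bravo R=bravo -> agree -> bravo
Conflict count: 1

Answer: 1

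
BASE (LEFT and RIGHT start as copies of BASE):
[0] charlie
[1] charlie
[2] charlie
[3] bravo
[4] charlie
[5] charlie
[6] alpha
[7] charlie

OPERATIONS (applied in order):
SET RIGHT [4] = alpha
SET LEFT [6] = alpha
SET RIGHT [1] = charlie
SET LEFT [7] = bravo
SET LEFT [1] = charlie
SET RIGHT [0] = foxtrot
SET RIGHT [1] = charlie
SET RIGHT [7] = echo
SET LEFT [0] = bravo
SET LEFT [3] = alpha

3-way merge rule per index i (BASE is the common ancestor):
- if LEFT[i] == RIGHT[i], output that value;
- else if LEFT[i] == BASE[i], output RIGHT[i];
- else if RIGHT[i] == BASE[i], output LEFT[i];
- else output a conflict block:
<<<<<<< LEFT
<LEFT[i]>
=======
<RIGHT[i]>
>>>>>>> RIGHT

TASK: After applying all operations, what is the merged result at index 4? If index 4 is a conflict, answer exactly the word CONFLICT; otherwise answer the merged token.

Final LEFT:  [bravo, charlie, charlie, alpha, charlie, charlie, alpha, bravo]
Final RIGHT: [foxtrot, charlie, charlie, bravo, alpha, charlie, alpha, echo]
i=0: BASE=charlie L=bravo R=foxtrot all differ -> CONFLICT
i=1: L=charlie R=charlie -> agree -> charlie
i=2: L=charlie R=charlie -> agree -> charlie
i=3: L=alpha, R=bravo=BASE -> take LEFT -> alpha
i=4: L=charlie=BASE, R=alpha -> take RIGHT -> alpha
i=5: L=charlie R=charlie -> agree -> charlie
i=6: L=alpha R=alpha -> agree -> alpha
i=7: BASE=charlie L=bravo R=echo all differ -> CONFLICT
Index 4 -> alpha

Answer: alpha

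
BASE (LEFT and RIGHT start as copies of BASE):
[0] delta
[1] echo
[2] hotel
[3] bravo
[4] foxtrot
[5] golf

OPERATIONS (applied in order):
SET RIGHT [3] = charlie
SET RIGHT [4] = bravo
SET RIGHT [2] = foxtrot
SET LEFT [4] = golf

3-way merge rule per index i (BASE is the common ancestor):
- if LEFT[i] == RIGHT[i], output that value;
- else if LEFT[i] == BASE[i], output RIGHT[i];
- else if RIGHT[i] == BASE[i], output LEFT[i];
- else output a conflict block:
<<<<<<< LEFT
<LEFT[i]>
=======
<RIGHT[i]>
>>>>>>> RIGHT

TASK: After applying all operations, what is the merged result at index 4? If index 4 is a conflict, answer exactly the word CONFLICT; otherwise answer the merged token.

Final LEFT:  [delta, echo, hotel, bravo, golf, golf]
Final RIGHT: [delta, echo, foxtrot, charlie, bravo, golf]
i=0: L=delta R=delta -> agree -> delta
i=1: L=echo R=echo -> agree -> echo
i=2: L=hotel=BASE, R=foxtrot -> take RIGHT -> foxtrot
i=3: L=bravo=BASE, R=charlie -> take RIGHT -> charlie
i=4: BASE=foxtrot L=golf R=bravo all differ -> CONFLICT
i=5: L=golf R=golf -> agree -> golf
Index 4 -> CONFLICT

Answer: CONFLICT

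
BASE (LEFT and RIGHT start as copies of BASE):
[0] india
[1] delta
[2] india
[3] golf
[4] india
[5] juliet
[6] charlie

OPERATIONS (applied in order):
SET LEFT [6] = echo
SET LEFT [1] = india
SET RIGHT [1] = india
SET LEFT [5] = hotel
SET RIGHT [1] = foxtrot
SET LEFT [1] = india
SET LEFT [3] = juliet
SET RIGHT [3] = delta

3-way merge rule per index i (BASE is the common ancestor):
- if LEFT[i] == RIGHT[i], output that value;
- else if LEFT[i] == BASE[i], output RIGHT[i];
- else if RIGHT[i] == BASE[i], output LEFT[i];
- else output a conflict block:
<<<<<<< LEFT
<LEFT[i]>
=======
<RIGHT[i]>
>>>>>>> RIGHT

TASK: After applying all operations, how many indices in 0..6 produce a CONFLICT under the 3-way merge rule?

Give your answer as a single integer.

Final LEFT:  [india, india, india, juliet, india, hotel, echo]
Final RIGHT: [india, foxtrot, india, delta, india, juliet, charlie]
i=0: L=india R=india -> agree -> india
i=1: BASE=delta L=india R=foxtrot all differ -> CONFLICT
i=2: L=india R=india -> agree -> india
i=3: BASE=golf L=juliet R=delta all differ -> CONFLICT
i=4: L=india R=india -> agree -> india
i=5: L=hotel, R=juliet=BASE -> take LEFT -> hotel
i=6: L=echo, R=charlie=BASE -> take LEFT -> echo
Conflict count: 2

Answer: 2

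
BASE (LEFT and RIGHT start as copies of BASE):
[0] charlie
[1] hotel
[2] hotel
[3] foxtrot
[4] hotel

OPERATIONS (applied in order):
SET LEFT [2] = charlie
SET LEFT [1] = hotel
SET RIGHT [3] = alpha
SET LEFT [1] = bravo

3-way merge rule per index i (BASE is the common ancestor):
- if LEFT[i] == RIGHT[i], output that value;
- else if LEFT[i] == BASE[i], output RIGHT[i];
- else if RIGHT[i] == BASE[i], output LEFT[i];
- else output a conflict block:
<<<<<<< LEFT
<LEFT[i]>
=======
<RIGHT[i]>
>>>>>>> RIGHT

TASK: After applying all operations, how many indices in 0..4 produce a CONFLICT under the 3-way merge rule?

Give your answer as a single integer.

Final LEFT:  [charlie, bravo, charlie, foxtrot, hotel]
Final RIGHT: [charlie, hotel, hotel, alpha, hotel]
i=0: L=charlie R=charlie -> agree -> charlie
i=1: L=bravo, R=hotel=BASE -> take LEFT -> bravo
i=2: L=charlie, R=hotel=BASE -> take LEFT -> charlie
i=3: L=foxtrot=BASE, R=alpha -> take RIGHT -> alpha
i=4: L=hotel R=hotel -> agree -> hotel
Conflict count: 0

Answer: 0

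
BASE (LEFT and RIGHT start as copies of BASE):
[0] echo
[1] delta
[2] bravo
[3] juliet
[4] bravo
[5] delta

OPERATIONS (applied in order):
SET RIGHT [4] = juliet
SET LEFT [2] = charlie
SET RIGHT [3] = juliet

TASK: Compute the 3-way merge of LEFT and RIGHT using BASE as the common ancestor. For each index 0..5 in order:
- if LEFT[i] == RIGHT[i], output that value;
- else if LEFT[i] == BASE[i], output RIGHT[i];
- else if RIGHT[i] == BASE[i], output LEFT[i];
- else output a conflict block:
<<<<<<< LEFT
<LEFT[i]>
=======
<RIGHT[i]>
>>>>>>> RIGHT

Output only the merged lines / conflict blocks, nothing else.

Final LEFT:  [echo, delta, charlie, juliet, bravo, delta]
Final RIGHT: [echo, delta, bravo, juliet, juliet, delta]
i=0: L=echo R=echo -> agree -> echo
i=1: L=delta R=delta -> agree -> delta
i=2: L=charlie, R=bravo=BASE -> take LEFT -> charlie
i=3: L=juliet R=juliet -> agree -> juliet
i=4: L=bravo=BASE, R=juliet -> take RIGHT -> juliet
i=5: L=delta R=delta -> agree -> delta

Answer: echo
delta
charlie
juliet
juliet
delta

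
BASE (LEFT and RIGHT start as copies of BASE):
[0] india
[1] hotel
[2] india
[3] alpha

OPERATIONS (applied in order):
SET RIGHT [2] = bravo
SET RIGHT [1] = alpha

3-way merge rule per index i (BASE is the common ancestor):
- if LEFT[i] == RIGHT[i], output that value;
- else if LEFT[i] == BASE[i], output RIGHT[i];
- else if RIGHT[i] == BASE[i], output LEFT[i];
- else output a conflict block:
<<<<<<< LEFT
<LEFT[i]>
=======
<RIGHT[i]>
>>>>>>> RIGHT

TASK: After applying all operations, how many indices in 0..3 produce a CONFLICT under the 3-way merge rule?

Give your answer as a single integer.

Answer: 0

Derivation:
Final LEFT:  [india, hotel, india, alpha]
Final RIGHT: [india, alpha, bravo, alpha]
i=0: L=india R=india -> agree -> india
i=1: L=hotel=BASE, R=alpha -> take RIGHT -> alpha
i=2: L=india=BASE, R=bravo -> take RIGHT -> bravo
i=3: L=alpha R=alpha -> agree -> alpha
Conflict count: 0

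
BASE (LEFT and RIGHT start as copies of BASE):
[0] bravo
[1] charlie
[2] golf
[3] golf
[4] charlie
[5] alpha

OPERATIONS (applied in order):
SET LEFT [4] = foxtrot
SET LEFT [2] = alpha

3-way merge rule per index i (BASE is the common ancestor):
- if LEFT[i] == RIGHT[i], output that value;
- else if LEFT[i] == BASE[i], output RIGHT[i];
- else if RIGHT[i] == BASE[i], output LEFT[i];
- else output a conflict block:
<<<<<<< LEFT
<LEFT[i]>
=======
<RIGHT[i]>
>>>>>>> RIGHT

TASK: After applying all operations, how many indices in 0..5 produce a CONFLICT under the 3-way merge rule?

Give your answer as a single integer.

Answer: 0

Derivation:
Final LEFT:  [bravo, charlie, alpha, golf, foxtrot, alpha]
Final RIGHT: [bravo, charlie, golf, golf, charlie, alpha]
i=0: L=bravo R=bravo -> agree -> bravo
i=1: L=charlie R=charlie -> agree -> charlie
i=2: L=alpha, R=golf=BASE -> take LEFT -> alpha
i=3: L=golf R=golf -> agree -> golf
i=4: L=foxtrot, R=charlie=BASE -> take LEFT -> foxtrot
i=5: L=alpha R=alpha -> agree -> alpha
Conflict count: 0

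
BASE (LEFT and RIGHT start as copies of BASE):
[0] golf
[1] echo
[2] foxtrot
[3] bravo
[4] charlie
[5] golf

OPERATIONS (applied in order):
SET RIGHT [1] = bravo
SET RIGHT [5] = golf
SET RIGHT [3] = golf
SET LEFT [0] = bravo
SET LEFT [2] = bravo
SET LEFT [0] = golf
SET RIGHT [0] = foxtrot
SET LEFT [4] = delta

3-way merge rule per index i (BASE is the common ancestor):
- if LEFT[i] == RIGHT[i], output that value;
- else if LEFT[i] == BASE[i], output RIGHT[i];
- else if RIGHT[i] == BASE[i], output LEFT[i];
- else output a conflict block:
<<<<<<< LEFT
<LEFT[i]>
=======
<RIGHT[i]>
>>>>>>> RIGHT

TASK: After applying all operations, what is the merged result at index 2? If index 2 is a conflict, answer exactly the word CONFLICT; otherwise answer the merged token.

Answer: bravo

Derivation:
Final LEFT:  [golf, echo, bravo, bravo, delta, golf]
Final RIGHT: [foxtrot, bravo, foxtrot, golf, charlie, golf]
i=0: L=golf=BASE, R=foxtrot -> take RIGHT -> foxtrot
i=1: L=echo=BASE, R=bravo -> take RIGHT -> bravo
i=2: L=bravo, R=foxtrot=BASE -> take LEFT -> bravo
i=3: L=bravo=BASE, R=golf -> take RIGHT -> golf
i=4: L=delta, R=charlie=BASE -> take LEFT -> delta
i=5: L=golf R=golf -> agree -> golf
Index 2 -> bravo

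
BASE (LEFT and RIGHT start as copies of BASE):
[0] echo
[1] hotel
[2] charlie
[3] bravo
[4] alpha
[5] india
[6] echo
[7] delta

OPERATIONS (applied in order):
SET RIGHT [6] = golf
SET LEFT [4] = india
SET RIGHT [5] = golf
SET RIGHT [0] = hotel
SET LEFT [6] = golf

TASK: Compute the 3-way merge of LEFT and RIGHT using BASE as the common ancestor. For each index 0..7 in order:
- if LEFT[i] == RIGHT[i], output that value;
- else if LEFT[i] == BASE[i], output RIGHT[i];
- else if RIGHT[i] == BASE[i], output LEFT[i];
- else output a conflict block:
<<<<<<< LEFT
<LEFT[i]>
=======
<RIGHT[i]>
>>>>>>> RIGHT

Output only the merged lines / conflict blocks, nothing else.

Answer: hotel
hotel
charlie
bravo
india
golf
golf
delta

Derivation:
Final LEFT:  [echo, hotel, charlie, bravo, india, india, golf, delta]
Final RIGHT: [hotel, hotel, charlie, bravo, alpha, golf, golf, delta]
i=0: L=echo=BASE, R=hotel -> take RIGHT -> hotel
i=1: L=hotel R=hotel -> agree -> hotel
i=2: L=charlie R=charlie -> agree -> charlie
i=3: L=bravo R=bravo -> agree -> bravo
i=4: L=india, R=alpha=BASE -> take LEFT -> india
i=5: L=india=BASE, R=golf -> take RIGHT -> golf
i=6: L=golf R=golf -> agree -> golf
i=7: L=delta R=delta -> agree -> delta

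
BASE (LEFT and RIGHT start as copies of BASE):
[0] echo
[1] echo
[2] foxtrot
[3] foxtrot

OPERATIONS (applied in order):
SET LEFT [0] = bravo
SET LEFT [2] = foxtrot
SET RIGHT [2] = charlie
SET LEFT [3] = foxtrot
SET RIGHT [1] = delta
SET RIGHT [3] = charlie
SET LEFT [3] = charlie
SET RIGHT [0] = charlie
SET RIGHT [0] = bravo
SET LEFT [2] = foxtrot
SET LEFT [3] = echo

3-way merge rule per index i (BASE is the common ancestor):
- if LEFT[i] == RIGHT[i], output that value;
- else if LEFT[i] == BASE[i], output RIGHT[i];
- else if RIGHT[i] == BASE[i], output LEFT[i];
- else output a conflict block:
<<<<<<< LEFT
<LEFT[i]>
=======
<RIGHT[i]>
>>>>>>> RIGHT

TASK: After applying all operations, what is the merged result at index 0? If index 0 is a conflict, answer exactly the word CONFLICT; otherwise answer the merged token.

Final LEFT:  [bravo, echo, foxtrot, echo]
Final RIGHT: [bravo, delta, charlie, charlie]
i=0: L=bravo R=bravo -> agree -> bravo
i=1: L=echo=BASE, R=delta -> take RIGHT -> delta
i=2: L=foxtrot=BASE, R=charlie -> take RIGHT -> charlie
i=3: BASE=foxtrot L=echo R=charlie all differ -> CONFLICT
Index 0 -> bravo

Answer: bravo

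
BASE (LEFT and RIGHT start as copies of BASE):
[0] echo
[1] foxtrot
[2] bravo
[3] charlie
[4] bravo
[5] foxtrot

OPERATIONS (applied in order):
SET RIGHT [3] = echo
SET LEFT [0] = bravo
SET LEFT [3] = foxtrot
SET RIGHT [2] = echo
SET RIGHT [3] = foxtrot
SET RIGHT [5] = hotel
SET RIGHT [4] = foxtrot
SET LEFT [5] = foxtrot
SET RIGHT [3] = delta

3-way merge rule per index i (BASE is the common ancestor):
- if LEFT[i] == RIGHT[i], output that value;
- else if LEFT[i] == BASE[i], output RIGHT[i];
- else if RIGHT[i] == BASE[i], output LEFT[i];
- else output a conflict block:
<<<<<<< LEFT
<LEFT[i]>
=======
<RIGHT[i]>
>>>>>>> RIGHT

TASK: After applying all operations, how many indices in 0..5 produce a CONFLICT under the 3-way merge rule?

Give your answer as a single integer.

Answer: 1

Derivation:
Final LEFT:  [bravo, foxtrot, bravo, foxtrot, bravo, foxtrot]
Final RIGHT: [echo, foxtrot, echo, delta, foxtrot, hotel]
i=0: L=bravo, R=echo=BASE -> take LEFT -> bravo
i=1: L=foxtrot R=foxtrot -> agree -> foxtrot
i=2: L=bravo=BASE, R=echo -> take RIGHT -> echo
i=3: BASE=charlie L=foxtrot R=delta all differ -> CONFLICT
i=4: L=bravo=BASE, R=foxtrot -> take RIGHT -> foxtrot
i=5: L=foxtrot=BASE, R=hotel -> take RIGHT -> hotel
Conflict count: 1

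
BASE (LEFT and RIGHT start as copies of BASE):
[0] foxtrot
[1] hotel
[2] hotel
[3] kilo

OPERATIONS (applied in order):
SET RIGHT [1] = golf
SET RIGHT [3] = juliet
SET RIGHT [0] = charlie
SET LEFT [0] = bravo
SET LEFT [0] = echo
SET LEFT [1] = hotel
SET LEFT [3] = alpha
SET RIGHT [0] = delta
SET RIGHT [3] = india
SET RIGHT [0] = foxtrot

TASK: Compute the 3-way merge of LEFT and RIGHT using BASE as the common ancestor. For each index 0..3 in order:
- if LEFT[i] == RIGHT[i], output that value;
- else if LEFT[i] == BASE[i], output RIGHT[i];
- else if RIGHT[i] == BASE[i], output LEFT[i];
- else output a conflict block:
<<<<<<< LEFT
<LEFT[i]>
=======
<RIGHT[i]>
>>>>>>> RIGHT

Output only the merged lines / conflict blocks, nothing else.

Final LEFT:  [echo, hotel, hotel, alpha]
Final RIGHT: [foxtrot, golf, hotel, india]
i=0: L=echo, R=foxtrot=BASE -> take LEFT -> echo
i=1: L=hotel=BASE, R=golf -> take RIGHT -> golf
i=2: L=hotel R=hotel -> agree -> hotel
i=3: BASE=kilo L=alpha R=india all differ -> CONFLICT

Answer: echo
golf
hotel
<<<<<<< LEFT
alpha
=======
india
>>>>>>> RIGHT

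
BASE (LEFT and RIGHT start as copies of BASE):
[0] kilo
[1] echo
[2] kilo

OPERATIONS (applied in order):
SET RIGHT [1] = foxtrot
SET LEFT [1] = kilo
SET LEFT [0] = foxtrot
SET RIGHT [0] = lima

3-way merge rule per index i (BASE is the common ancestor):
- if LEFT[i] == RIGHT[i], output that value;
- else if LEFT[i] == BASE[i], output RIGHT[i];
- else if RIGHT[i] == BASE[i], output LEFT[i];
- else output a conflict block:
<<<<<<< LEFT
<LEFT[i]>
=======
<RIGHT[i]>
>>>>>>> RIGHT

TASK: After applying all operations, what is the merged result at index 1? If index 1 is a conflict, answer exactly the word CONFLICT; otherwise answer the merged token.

Final LEFT:  [foxtrot, kilo, kilo]
Final RIGHT: [lima, foxtrot, kilo]
i=0: BASE=kilo L=foxtrot R=lima all differ -> CONFLICT
i=1: BASE=echo L=kilo R=foxtrot all differ -> CONFLICT
i=2: L=kilo R=kilo -> agree -> kilo
Index 1 -> CONFLICT

Answer: CONFLICT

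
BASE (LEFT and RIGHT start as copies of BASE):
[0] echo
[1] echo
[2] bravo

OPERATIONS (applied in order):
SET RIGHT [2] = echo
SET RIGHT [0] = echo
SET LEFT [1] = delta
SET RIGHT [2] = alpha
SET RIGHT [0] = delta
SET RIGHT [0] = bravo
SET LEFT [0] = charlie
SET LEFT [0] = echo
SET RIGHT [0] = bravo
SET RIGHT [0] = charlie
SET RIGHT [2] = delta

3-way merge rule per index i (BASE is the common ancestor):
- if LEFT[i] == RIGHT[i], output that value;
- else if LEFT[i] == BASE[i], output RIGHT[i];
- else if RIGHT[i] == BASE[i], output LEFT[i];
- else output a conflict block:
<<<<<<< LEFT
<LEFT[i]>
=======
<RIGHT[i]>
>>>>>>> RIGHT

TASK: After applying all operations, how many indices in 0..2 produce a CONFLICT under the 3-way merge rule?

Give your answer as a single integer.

Answer: 0

Derivation:
Final LEFT:  [echo, delta, bravo]
Final RIGHT: [charlie, echo, delta]
i=0: L=echo=BASE, R=charlie -> take RIGHT -> charlie
i=1: L=delta, R=echo=BASE -> take LEFT -> delta
i=2: L=bravo=BASE, R=delta -> take RIGHT -> delta
Conflict count: 0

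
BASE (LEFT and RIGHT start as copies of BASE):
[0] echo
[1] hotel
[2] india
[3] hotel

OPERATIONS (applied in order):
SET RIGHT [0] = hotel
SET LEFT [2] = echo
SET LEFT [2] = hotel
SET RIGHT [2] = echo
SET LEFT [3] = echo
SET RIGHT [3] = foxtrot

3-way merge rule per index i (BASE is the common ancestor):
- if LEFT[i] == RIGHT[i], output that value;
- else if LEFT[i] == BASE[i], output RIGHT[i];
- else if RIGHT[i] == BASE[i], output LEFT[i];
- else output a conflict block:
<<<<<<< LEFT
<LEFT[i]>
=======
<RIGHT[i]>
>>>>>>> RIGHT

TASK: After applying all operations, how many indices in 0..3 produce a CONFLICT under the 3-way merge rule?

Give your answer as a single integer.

Final LEFT:  [echo, hotel, hotel, echo]
Final RIGHT: [hotel, hotel, echo, foxtrot]
i=0: L=echo=BASE, R=hotel -> take RIGHT -> hotel
i=1: L=hotel R=hotel -> agree -> hotel
i=2: BASE=india L=hotel R=echo all differ -> CONFLICT
i=3: BASE=hotel L=echo R=foxtrot all differ -> CONFLICT
Conflict count: 2

Answer: 2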